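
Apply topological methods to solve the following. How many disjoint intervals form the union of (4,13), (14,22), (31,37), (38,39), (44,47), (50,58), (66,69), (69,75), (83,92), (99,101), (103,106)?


Sort and merge overlapping open intervals.
Merged: (4,13), (14,22), (31,37), (38,39), (44,47), (50,58), (66,69), (69,75), (83,92), (99,101), (103,106).
Number of components = 11

11


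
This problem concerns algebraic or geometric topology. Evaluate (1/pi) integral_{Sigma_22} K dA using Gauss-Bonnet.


Gauss-Bonnet: integral K dA = 2*pi*chi(M).
chi(Sigma_22) = 2 - 2*22 = -42.
(integral K dA)/pi = 2*chi = 2*(-42) = -84

-84


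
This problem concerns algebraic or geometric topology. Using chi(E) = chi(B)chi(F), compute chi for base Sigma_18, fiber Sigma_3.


For a fiber bundle F -> E -> B (with CW structure): chi(E) = chi(B) * chi(F).
chi(Sigma_18) = -34, chi(Sigma_3) = -4.
chi(E) = (-34) * (-4) = 136

136


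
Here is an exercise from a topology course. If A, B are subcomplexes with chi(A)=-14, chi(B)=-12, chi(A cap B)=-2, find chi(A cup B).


chi(A cup B) = chi(A) + chi(B) - chi(A cap B)
= -14 + (-12) - (-2)
= -24

-24


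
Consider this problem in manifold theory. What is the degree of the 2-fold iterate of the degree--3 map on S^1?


deg(f) = -3. Degree is multiplicative: deg(f^2) = (deg f)^2.
deg(f^2) = (-3)^2 = 9

9


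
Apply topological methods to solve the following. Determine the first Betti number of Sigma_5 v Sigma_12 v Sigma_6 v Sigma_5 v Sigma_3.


For a wedge X v Y: reduced H_k(X v Y) = H_k(X) + H_k(Y).
Each Sigma_g contributes b_1 = 2g.
b_1 = 10 + 24 + 12 + 10 + 6 = 62

62


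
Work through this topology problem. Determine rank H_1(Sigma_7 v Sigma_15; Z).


For a wedge: H_1(A v B) = H_1(A) + H_1(B).
b_1(Sigma_7) = 14, b_1(Sigma_15) = 30.
b_1 = 14 + 30 = 44

44


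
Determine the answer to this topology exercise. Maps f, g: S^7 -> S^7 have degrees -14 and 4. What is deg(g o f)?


Degree is multiplicative under composition: deg(g o f) = deg(g) * deg(f).
= 4 * -14 = -56

-56


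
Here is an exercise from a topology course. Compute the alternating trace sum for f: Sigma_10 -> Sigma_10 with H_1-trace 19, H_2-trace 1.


L(f) = tr(f_0*) - tr(f_1*) + tr(f_2*).
= 1 - (19) + (1)
= -17

-17


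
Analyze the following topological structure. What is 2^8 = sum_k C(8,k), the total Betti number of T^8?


b_k(T^8) = C(8,k), so the sum over k is sum_k C(8,k) = 2^8.
Total = 2^8 = 256

256


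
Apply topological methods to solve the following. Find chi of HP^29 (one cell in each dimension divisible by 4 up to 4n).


HP^29 has one cell in each dimension 0, 4, ..., 4*29 (29+1 cells, all even-dim).
chi = 29 + 1 = 30

30


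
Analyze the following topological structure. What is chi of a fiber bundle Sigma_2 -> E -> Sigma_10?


For a fiber bundle F -> E -> B (with CW structure): chi(E) = chi(B) * chi(F).
chi(Sigma_10) = -18, chi(Sigma_2) = -2.
chi(E) = (-18) * (-2) = 36

36


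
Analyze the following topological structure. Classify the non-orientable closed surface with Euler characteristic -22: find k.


chi = 2 - k for closed non-orientable surfaces with k crosscaps.
-22 = 2 - k
k = 2 - (-22) = 24

24


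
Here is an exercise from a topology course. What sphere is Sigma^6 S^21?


Each suspension raises dimension by 1: Sigma S^n = S^{n+1}.
Sigma^6 S^21 = S^{21+6} = S^27

27


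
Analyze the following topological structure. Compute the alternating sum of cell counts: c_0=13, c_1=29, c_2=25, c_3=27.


chi = sum_k (-1)^k c_k.
= (-1)^0*13 + (-1)^1*29 + (-1)^2*25 + (-1)^3*27
= (13) + (-29) + (25) + (-27)
= -18

-18


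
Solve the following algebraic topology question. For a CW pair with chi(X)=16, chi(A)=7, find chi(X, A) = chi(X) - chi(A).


Relative Euler characteristic: chi(X, A) = chi(X) - chi(A).
= 16 - (7) = 9

9


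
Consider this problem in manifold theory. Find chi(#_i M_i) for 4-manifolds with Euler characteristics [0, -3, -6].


For n-manifolds: chi(A#B) = chi(A) + chi(B) - chi(S^4).
chi(S^4) = 1 + (-1)^4 = 2.
chi(#) = (sum chi_i) - (3-1)*chi(S^4) = -9 - 2*2 = -13

-13


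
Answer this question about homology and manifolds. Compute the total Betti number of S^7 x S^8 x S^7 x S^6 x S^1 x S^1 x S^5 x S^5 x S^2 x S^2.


Total Betti number is multiplicative under products.
Each S^d (d>=1) has total Betti number 2.
There are 10 sphere factors.
Total = 2^10 = 1024

1024


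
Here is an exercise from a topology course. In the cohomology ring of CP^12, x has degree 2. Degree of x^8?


|x| = 2 in H^*(CP^n).
|x^8| = 8 * |x| = 8 * 2 = 16

16


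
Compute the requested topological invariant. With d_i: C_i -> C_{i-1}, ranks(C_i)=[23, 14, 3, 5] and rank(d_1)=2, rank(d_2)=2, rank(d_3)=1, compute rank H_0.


rank H_k = rank(ker d_k) - rank(im d_{k+1}).
rank(ker d_0) = rank(C_0) - rank(d_0) = 23 - 0 = 23.
rank(im d_{0+1}) = 2.
rank H_0 = 23 - 2 = 21

21


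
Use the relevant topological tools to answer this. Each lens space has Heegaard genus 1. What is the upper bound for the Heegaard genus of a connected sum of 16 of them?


Heegaard genus satisfies g(A#B) <= g(A) + g(B).
Each lens space has g = 1.
Upper bound: 16 * 1 = 16

16


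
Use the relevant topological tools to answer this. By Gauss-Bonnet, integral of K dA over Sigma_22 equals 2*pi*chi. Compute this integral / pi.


Gauss-Bonnet: integral K dA = 2*pi*chi(M).
chi(Sigma_22) = 2 - 2*22 = -42.
(integral K dA)/pi = 2*chi = 2*(-42) = -84

-84


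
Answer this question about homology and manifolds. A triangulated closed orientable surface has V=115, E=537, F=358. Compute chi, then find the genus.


chi = V - E + F = 115 - 537 + 358 = -64
For orientable closed surface: chi = 2 - 2g, so g = (2 - chi)/2.
g = (2 - (-64)) / 2 = 66 / 2 = 33

33


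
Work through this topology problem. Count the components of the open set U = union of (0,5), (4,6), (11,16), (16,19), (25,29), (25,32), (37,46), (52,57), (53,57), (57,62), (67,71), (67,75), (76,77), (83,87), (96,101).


Sort and merge overlapping open intervals.
Merged: (0,6), (11,16), (16,19), (25,32), (37,46), (52,57), (57,62), (67,75), (76,77), (83,87), (96,101).
Number of components = 11

11


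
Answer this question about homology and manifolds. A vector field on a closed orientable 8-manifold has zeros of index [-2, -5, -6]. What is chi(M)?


Poincare-Hopf: chi(M) = sum of indices of zeros.
chi = (-2) + (-5) + (-6) = -13

-13


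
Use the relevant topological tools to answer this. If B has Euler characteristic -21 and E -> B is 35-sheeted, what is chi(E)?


For a finite covering: chi(E) = (number of sheets) * chi(B).
chi(E) = 35 * (-21) = -735

-735


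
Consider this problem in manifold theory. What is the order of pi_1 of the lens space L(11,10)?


pi_1(L(p,q)) = Z/pZ for any q coprime to p.
|pi_1(L(11,10))| = 11

11


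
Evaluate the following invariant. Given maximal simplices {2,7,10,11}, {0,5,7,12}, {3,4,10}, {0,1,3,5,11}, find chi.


Enumerate all faces; f-vector: f_0=10, f_1=24, f_2=19, f_3=7, f_4=1.
chi = sum (-1)^k f_k = -1

-1


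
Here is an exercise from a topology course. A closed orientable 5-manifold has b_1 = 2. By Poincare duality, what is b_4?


Poincare duality for closed orientable n-manifolds: b_k = b_{n-k}.
Here n = 5, so b_4 = b_1 = 2

2


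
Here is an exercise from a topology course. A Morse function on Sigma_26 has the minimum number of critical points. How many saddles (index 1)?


A perfect Morse function has m_k = b_k.
For Sigma_26: b_0=1, b_1=2g=52, b_2=1.
Saddles m_1 = 2g = 52

52


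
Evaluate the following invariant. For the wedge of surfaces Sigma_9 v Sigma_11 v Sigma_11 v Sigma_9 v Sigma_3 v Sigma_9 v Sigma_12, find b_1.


For a wedge X v Y: reduced H_k(X v Y) = H_k(X) + H_k(Y).
Each Sigma_g contributes b_1 = 2g.
b_1 = 18 + 22 + 22 + 18 + 6 + 18 + 24 = 128

128


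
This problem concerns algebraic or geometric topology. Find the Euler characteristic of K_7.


K_7: V = 7, E = C(7,2) = 21.
chi = V - E = 7 - 21 = -14

-14


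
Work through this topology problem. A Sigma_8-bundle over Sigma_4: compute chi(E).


For a fiber bundle F -> E -> B (with CW structure): chi(E) = chi(B) * chi(F).
chi(Sigma_4) = -6, chi(Sigma_8) = -14.
chi(E) = (-6) * (-14) = 84

84


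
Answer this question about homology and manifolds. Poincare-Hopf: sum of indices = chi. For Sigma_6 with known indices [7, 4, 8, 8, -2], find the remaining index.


Poincare-Hopf: sum of indices = chi(M).
chi(Sigma_6) = 2 - 2*6 = -10.
Sum of known indices = 25.
x = chi - (sum known) = -10 - (25) = -35

-35


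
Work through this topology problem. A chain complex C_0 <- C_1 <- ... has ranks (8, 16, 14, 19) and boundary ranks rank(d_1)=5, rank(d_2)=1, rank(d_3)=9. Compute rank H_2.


rank H_k = rank(ker d_k) - rank(im d_{k+1}).
rank(ker d_2) = rank(C_2) - rank(d_2) = 14 - 1 = 13.
rank(im d_{2+1}) = 9.
rank H_2 = 13 - 9 = 4

4


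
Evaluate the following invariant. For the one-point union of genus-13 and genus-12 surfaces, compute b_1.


For a wedge: H_1(A v B) = H_1(A) + H_1(B).
b_1(Sigma_13) = 26, b_1(Sigma_12) = 24.
b_1 = 26 + 24 = 50

50


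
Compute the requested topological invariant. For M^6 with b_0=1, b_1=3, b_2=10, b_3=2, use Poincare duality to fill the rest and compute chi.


By Poincare duality b_k = b_{6-k}, so full Betti numbers: b_0=1, b_1=3, b_2=10, b_3=2, b_4=10, b_5=3, b_6=1.
chi = sum (-1)^k b_k = 14

14


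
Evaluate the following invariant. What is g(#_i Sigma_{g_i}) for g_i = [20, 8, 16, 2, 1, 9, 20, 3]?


Genus is additive under connected sum of orientable surfaces.
g = 20 + 8 + 16 + 2 + 1 + 9 + 20 + 3 = 79

79


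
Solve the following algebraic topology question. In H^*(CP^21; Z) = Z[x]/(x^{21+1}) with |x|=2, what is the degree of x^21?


|x| = 2 in H^*(CP^n).
|x^21| = 21 * |x| = 21 * 2 = 42

42


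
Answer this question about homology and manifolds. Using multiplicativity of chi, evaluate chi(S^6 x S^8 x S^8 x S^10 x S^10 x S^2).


chi is multiplicative: chi(X x Y) = chi(X) chi(Y).
Each even-dim sphere has chi = 2. There are 6 factors.
chi = 2^6 = 64

64


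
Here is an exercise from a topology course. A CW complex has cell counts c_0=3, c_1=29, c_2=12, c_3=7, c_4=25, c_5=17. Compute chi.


chi = sum_k (-1)^k c_k.
= (-1)^0*3 + (-1)^1*29 + (-1)^2*12 + (-1)^3*7 + (-1)^4*25 + (-1)^5*17
= (3) + (-29) + (12) + (-7) + (25) + (-17)
= -13

-13


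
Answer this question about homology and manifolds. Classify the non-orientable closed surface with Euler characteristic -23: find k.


chi = 2 - k for closed non-orientable surfaces with k crosscaps.
-23 = 2 - k
k = 2 - (-23) = 25

25


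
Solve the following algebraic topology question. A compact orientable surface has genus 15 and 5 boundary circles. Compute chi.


For a compact orientable surface with genus g and b boundary components: chi = 2 - 2g - b.
chi = 2 - 2*15 - 5 = 2 - 30 - 5 = -33

-33


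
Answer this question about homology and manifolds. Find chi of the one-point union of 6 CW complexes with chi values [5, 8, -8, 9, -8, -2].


chi(A v B) = chi(A) + chi(B) - 1 (one point identified).
For 6 spaces: chi = (sum chi_i) - (6 - 1).
sum = 4; chi = 4 - 5 = -1

-1


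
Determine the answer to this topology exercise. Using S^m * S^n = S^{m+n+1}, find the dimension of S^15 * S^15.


Join of spheres: S^m * S^n = S^{m+n+1}.
dim = 15 + 15 + 1 = 31

31


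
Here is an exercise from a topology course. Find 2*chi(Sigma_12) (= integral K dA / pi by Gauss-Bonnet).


Gauss-Bonnet: integral K dA = 2*pi*chi(M).
chi(Sigma_12) = 2 - 2*12 = -22.
(integral K dA)/pi = 2*chi = 2*(-22) = -44

-44


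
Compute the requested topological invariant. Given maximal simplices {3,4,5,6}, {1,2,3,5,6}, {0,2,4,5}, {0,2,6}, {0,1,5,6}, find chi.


Enumerate all faces; f-vector: f_0=7, f_1=19, f_2=21, f_3=8, f_4=1.
chi = sum (-1)^k f_k = 2

2


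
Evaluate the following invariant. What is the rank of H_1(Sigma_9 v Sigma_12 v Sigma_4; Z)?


For a wedge X v Y: reduced H_k(X v Y) = H_k(X) + H_k(Y).
Each Sigma_g contributes b_1 = 2g.
b_1 = 18 + 24 + 8 = 50

50


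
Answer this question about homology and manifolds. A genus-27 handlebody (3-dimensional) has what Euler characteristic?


A genus-g handlebody deformation retracts to a wedge of g circles.
chi(vee_g S^1) = 1 - g.
chi(H_27) = 1 - 27 = -26

-26


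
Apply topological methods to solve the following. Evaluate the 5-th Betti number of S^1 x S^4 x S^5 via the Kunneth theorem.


Each S^d has Poincare polynomial 1 + t^d.
The product S^1 x S^4 x S^5 has Poincare polynomial prod(1+t^d_i).
Expanding: b_0=1, b_1=1, b_4=1, b_5=2, b_6=1, b_9=1, b_10=1.
b_5 = 2

2


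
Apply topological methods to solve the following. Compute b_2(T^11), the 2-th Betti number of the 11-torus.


By the Kunneth formula, b_k(T^n) = C(n,k).
b_2(T^11) = C(11,2).
C(11,2) = 11!/(2!*9!) = 55

55


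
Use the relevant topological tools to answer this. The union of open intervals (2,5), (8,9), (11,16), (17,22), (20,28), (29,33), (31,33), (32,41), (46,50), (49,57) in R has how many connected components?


Sort and merge overlapping open intervals.
Merged: (2,5), (8,9), (11,16), (17,28), (29,41), (46,57).
Number of components = 6

6


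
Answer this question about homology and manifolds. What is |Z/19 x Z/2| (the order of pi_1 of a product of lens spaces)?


pi_1(X x Y) = pi_1(X) x pi_1(Y).
pi_1(L(19,1)) = Z/19, pi_1(L(2,1)) = Z/2.
|Z/19 x Z/2| = 19 * 2 = 38

38


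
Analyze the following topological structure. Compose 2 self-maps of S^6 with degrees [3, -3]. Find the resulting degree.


Degree is multiplicative: deg(composition) = product of degrees.
= (3) * (-3) = -9

-9


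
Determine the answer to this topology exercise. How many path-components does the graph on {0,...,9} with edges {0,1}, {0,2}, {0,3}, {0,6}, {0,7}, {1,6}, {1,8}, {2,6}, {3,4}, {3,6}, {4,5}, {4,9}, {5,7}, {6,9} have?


Run DFS/union-find over 10 vertices.
V = 10, E = 14.
Number of components = 1

1


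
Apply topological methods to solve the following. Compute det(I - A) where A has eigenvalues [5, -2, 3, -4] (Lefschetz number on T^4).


For a torus self-map: L(f) = det(I - A) where A acts on H_1.
L(f) = (1-5) * (1--2) * (1-3) * (1--4) = -4 * 3 * -2 * 5 = 120

120


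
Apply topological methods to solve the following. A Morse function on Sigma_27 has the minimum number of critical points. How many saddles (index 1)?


A perfect Morse function has m_k = b_k.
For Sigma_27: b_0=1, b_1=2g=54, b_2=1.
Saddles m_1 = 2g = 54

54


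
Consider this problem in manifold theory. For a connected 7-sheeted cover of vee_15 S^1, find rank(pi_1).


Nielsen-Schreier: an index-n subgroup of F_r is free of rank 1 + n(r-1).
Equivalently: chi(cover) = n*chi(base); chi(vee_r S^1) = 1 - 15 = -14.
chi(E) = 7*(-14) = -98; rank = 1 - chi(E) = 1 - (-98) = 99.
rank = 1 + 7*(15-1) = 1 + 98 = 99

99


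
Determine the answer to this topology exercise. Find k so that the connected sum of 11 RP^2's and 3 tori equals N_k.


Since a >= 1, the sum is non-orientable; each T^2 can be replaced by RP^2 # RP^2 (since T^2#RP^2 = 3RP^2).
Total crosscaps k = 11 + 2*3 = 17.
Check via chi: chi = 11*1 + 3*0 - (11+3-1)*2 = -15 = 2 - k = -15. Consistent.

17


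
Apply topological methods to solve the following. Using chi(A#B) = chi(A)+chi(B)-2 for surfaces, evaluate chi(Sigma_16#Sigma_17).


chi(Sigma_16) = 2 - 2*16 = -30
chi(Sigma_17) = 2 - 2*17 = -32
For surfaces: chi(A#B) = chi(A) + chi(B) - 2.
chi = -30 + -32 - 2 = -64

-64


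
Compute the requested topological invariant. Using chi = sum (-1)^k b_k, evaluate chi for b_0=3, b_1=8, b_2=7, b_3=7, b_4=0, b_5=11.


chi = sum_k (-1)^k b_k.
= (3) + (-8) + (7) + (-7) + (0) + (-11)
= -16

-16


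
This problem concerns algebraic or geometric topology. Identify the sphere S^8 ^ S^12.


S^m ^ S^n = S^{m+n}.
k = 8 + 12 = 20

20


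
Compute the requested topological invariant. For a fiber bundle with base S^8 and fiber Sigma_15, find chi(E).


chi(S^8) = 2 (n even), chi(Sigma_15) = 2 - 2*15 = -28.
chi(E) = 2 * (-28) = -56

-56


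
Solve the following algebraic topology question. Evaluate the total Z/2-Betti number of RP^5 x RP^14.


dim H^*(RP^n; Z/2) = n+1 (one Z/2 in each degree 0..n).
Total Betti number is multiplicative.
Total = (5+1) * (14+1) = 6 * 15 = 90

90


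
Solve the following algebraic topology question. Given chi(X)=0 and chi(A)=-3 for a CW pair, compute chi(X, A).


Relative Euler characteristic: chi(X, A) = chi(X) - chi(A).
= 0 - (-3) = 3

3


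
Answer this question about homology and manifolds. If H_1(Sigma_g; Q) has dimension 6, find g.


For a closed orientable surface: b_1 = 2g.
6 = 2g
g = 6 / 2 = 3

3


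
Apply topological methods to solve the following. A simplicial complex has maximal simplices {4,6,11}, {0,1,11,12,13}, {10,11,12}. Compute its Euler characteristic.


Enumerate all faces; f-vector: f_0=8, f_1=15, f_2=12, f_3=5, f_4=1.
chi = sum (-1)^k f_k = 1

1


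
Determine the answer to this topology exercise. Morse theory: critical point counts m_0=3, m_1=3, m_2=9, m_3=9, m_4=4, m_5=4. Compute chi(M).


Morse theory: chi(M) = sum_k (-1)^k m_k where m_k = #(index-k critical points).
= (3) + (-3) + (9) + (-9) + (4) + (-4) = 0

0


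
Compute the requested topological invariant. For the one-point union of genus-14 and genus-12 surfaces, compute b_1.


For a wedge: H_1(A v B) = H_1(A) + H_1(B).
b_1(Sigma_14) = 28, b_1(Sigma_12) = 24.
b_1 = 28 + 24 = 52

52


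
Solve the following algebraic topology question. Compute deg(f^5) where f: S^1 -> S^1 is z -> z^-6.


deg(f) = -6. Degree is multiplicative: deg(f^5) = (deg f)^5.
deg(f^5) = (-6)^5 = -7776

-7776


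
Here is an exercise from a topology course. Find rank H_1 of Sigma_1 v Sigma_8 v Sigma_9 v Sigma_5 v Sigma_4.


For a wedge X v Y: reduced H_k(X v Y) = H_k(X) + H_k(Y).
Each Sigma_g contributes b_1 = 2g.
b_1 = 2 + 16 + 18 + 10 + 8 = 54

54


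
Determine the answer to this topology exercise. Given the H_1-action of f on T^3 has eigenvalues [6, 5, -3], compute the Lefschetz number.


For a torus self-map: L(f) = det(I - A) where A acts on H_1.
L(f) = (1-6) * (1-5) * (1--3) = -5 * -4 * 4 = 80

80


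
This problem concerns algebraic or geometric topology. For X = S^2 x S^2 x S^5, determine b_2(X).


Each S^d has Poincare polynomial 1 + t^d.
The product S^2 x S^2 x S^5 has Poincare polynomial prod(1+t^d_i).
Expanding: b_0=1, b_2=2, b_4=1, b_5=1, b_7=2, b_9=1.
b_2 = 2

2


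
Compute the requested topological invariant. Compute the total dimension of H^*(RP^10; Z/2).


H^k(RP^10; Z/2) = Z/2 for each 0 <= k <= 10.
Total dimension = 10 + 1 = 11

11


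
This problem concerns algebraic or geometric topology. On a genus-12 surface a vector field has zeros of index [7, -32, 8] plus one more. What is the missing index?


Poincare-Hopf: sum of indices = chi(M).
chi(Sigma_12) = 2 - 2*12 = -22.
Sum of known indices = -17.
x = chi - (sum known) = -22 - (-17) = -5

-5


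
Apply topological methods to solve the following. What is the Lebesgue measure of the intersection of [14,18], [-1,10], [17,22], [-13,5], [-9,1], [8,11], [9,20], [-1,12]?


Intersection = [max(a_i), min(b_i)] = [17, 1].
Since 17 > 1, the intersection is empty.
Length = 0

0


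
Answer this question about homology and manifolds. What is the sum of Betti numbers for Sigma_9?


For Sigma_9: b_0 = 1, b_1 = 2g = 18, b_2 = 1.
Total = 1 + 18 + 1 = 20

20


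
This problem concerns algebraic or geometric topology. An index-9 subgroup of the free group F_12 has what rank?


Nielsen-Schreier: an index-n subgroup of F_r is free of rank 1 + n(r-1).
Equivalently: chi(cover) = n*chi(base); chi(vee_r S^1) = 1 - 12 = -11.
chi(E) = 9*(-11) = -99; rank = 1 - chi(E) = 1 - (-99) = 100.
rank = 1 + 9*(12-1) = 1 + 99 = 100

100


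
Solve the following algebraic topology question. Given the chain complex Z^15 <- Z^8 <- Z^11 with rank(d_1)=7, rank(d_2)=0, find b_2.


rank H_k = rank(ker d_k) - rank(im d_{k+1}).
rank(ker d_2) = rank(C_2) - rank(d_2) = 11 - 0 = 11.
rank(im d_{2+1}) = 0.
rank H_2 = 11 - 0 = 11

11


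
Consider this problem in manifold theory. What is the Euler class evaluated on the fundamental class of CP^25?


For any closed oriented manifold, <e(TM),[M]> = chi(M).
chi(CP^25) = 25+1 = 26

26


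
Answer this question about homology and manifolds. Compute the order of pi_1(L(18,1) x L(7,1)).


pi_1(X x Y) = pi_1(X) x pi_1(Y).
pi_1(L(18,1)) = Z/18, pi_1(L(7,1)) = Z/7.
|Z/18 x Z/7| = 18 * 7 = 126

126


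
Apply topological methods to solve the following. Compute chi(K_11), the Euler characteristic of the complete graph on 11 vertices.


K_11: V = 11, E = C(11,2) = 55.
chi = V - E = 11 - 55 = -44

-44


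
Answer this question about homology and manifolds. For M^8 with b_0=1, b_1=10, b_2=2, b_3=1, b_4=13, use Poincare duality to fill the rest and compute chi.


By Poincare duality b_k = b_{8-k}, so full Betti numbers: b_0=1, b_1=10, b_2=2, b_3=1, b_4=13, b_5=1, b_6=2, b_7=10, b_8=1.
chi = sum (-1)^k b_k = -3

-3


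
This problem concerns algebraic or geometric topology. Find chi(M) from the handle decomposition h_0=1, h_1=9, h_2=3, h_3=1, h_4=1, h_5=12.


Handles of index k contribute (-1)^k to chi (same as CW cells).
chi = (1) + (-9) + (3) + (-1) + (1) + (-12) = -17

-17


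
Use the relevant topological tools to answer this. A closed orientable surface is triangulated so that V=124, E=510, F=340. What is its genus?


chi = V - E + F = 124 - 510 + 340 = -46
For orientable closed surface: chi = 2 - 2g, so g = (2 - chi)/2.
g = (2 - (-46)) / 2 = 48 / 2 = 24

24


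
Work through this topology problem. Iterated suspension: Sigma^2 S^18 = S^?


Each suspension raises dimension by 1: Sigma S^n = S^{n+1}.
Sigma^2 S^18 = S^{18+2} = S^20

20


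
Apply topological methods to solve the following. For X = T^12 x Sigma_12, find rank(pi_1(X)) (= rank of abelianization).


pi_1(A x B) = pi_1(A) x pi_1(B); rank of abelianization = b_1.
b_1(T^12) = 12, b_1(Sigma_12) = 2*12 = 24.
b_1(product) = 12 + 24 = 36

36


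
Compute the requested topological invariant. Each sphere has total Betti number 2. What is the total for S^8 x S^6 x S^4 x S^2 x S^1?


Total Betti number is multiplicative under products.
Each S^d (d>=1) has total Betti number 2.
There are 5 sphere factors.
Total = 2^5 = 32

32


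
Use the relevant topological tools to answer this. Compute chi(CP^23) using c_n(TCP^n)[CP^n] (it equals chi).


For any closed oriented manifold, <e(TM),[M]> = chi(M).
chi(CP^23) = 23+1 = 24

24


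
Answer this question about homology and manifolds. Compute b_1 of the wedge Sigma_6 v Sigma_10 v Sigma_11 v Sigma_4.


For a wedge X v Y: reduced H_k(X v Y) = H_k(X) + H_k(Y).
Each Sigma_g contributes b_1 = 2g.
b_1 = 12 + 20 + 22 + 8 = 62

62


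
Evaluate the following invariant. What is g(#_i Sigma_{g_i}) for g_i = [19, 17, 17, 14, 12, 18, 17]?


Genus is additive under connected sum of orientable surfaces.
g = 19 + 17 + 17 + 14 + 12 + 18 + 17 = 114

114


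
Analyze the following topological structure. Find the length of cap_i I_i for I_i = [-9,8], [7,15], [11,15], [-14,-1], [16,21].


Intersection = [max(a_i), min(b_i)] = [16, -1].
Since 16 > -1, the intersection is empty.
Length = 0

0


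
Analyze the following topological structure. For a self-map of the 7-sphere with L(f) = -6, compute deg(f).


L(f) = 1 + (-1)^7 deg(f) on S^7.
-6 = 1 + (-1)^7 * deg(f)
(-1)^7 * deg(f) = -7
deg(f) = 7

7


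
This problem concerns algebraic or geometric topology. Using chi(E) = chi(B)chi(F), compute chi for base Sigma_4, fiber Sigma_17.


For a fiber bundle F -> E -> B (with CW structure): chi(E) = chi(B) * chi(F).
chi(Sigma_4) = -6, chi(Sigma_17) = -32.
chi(E) = (-6) * (-32) = 192

192


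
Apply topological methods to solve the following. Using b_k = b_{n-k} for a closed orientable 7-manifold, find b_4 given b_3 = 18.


Poincare duality for closed orientable n-manifolds: b_k = b_{n-k}.
Here n = 7, so b_4 = b_3 = 18

18


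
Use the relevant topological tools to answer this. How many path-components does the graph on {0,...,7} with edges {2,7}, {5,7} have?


Run DFS/union-find over 8 vertices.
V = 8, E = 2.
Number of components = 6

6


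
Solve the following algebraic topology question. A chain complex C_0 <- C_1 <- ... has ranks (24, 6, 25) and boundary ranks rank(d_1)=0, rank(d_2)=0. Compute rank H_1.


rank H_k = rank(ker d_k) - rank(im d_{k+1}).
rank(ker d_1) = rank(C_1) - rank(d_1) = 6 - 0 = 6.
rank(im d_{1+1}) = 0.
rank H_1 = 6 - 0 = 6

6


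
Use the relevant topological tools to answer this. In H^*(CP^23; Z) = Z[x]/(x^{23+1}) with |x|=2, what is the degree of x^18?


|x| = 2 in H^*(CP^n).
|x^18| = 18 * |x| = 18 * 2 = 36

36


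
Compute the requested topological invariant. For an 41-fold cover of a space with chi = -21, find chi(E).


For a finite covering: chi(E) = (number of sheets) * chi(B).
chi(E) = 41 * (-21) = -861

-861


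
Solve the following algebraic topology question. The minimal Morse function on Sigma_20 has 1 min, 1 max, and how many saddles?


A perfect Morse function has m_k = b_k.
For Sigma_20: b_0=1, b_1=2g=40, b_2=1.
Saddles m_1 = 2g = 40

40


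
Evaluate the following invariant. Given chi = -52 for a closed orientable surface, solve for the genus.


chi = 2 - 2g for closed orientable surfaces.
-52 = 2 - 2g
2g = 2 - (-52) = 54
g = 27

27


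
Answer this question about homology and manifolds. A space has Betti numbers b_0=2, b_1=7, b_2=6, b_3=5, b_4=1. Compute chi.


chi = sum_k (-1)^k b_k.
= (2) + (-7) + (6) + (-5) + (1)
= -3

-3


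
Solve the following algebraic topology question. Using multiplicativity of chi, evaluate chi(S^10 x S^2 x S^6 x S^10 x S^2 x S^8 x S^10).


chi is multiplicative: chi(X x Y) = chi(X) chi(Y).
Each even-dim sphere has chi = 2. There are 7 factors.
chi = 2^7 = 128

128


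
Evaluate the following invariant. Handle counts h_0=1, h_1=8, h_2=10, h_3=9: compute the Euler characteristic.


Handles of index k contribute (-1)^k to chi (same as CW cells).
chi = (1) + (-8) + (10) + (-9) = -6

-6


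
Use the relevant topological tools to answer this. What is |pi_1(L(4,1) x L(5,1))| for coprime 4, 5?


pi_1(X x Y) = pi_1(X) x pi_1(Y).
pi_1(L(4,1)) = Z/4, pi_1(L(5,1)) = Z/5.
|Z/4 x Z/5| = 4 * 5 = 20

20


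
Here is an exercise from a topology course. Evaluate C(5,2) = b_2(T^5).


By the Kunneth formula, b_k(T^n) = C(n,k).
b_2(T^5) = C(5,2).
C(5,2) = 5!/(2!*3!) = 10

10


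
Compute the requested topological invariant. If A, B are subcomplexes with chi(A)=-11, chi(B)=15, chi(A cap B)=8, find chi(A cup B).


chi(A cup B) = chi(A) + chi(B) - chi(A cap B)
= -11 + (15) - (8)
= -4

-4


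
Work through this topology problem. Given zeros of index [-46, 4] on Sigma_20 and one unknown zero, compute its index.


Poincare-Hopf: sum of indices = chi(M).
chi(Sigma_20) = 2 - 2*20 = -38.
Sum of known indices = -42.
x = chi - (sum known) = -38 - (-42) = 4

4


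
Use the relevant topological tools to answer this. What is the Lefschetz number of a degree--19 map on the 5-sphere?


On S^5: L(f) = tr(f_0*) + (-1)^5 tr(f_5*) = 1 + (-1)^5 * deg(f).
L(f) = 1 + (-1)^5 * -19 = 1 + 19 = 20

20


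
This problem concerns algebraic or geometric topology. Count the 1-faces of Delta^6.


Delta^6 has 6+1 vertices. A 1-face is a choice of 1+1 vertices.
f_1 = C(6+1, 1+1) = C(7,2) = 21

21


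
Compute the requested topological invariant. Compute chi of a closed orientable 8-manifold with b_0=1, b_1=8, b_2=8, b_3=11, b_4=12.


By Poincare duality b_k = b_{8-k}, so full Betti numbers: b_0=1, b_1=8, b_2=8, b_3=11, b_4=12, b_5=11, b_6=8, b_7=8, b_8=1.
chi = sum (-1)^k b_k = -8

-8


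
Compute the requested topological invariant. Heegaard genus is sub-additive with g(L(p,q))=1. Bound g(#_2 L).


Heegaard genus satisfies g(A#B) <= g(A) + g(B).
Each lens space has g = 1.
Upper bound: 2 * 1 = 2

2


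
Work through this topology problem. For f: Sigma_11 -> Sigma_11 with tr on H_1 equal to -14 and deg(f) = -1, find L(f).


L(f) = tr(f_0*) - tr(f_1*) + tr(f_2*).
= 1 - (-14) + (-1)
= 14

14


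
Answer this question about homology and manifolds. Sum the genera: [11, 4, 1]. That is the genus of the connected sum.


Genus is additive under connected sum of orientable surfaces.
g = 11 + 4 + 1 = 16

16


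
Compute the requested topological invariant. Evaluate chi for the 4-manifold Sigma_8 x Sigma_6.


chi(Sigma_8) = 2 - 2*8 = -14
chi(Sigma_6) = 2 - 2*6 = -10
chi(product) = (-14) * (-10) = 140

140


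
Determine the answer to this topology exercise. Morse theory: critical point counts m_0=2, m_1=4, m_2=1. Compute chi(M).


Morse theory: chi(M) = sum_k (-1)^k m_k where m_k = #(index-k critical points).
= (2) + (-4) + (1) = -1

-1


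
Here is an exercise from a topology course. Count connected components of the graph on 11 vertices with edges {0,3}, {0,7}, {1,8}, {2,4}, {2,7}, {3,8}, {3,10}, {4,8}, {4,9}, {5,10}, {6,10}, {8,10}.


Run DFS/union-find over 11 vertices.
V = 11, E = 12.
Number of components = 1

1


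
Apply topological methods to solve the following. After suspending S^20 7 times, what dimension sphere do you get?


Each suspension raises dimension by 1: Sigma S^n = S^{n+1}.
Sigma^7 S^20 = S^{20+7} = S^27

27


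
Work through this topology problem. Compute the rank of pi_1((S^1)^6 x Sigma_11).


pi_1(A x B) = pi_1(A) x pi_1(B); rank of abelianization = b_1.
b_1(T^6) = 6, b_1(Sigma_11) = 2*11 = 22.
b_1(product) = 6 + 22 = 28

28


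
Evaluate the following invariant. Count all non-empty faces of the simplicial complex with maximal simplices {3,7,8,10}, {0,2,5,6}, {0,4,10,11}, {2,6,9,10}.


Each maximal simplex on m vertices has 2^m - 1 nonempty faces.
Take the union (dedupe shared faces).
Total distinct faces = 54

54


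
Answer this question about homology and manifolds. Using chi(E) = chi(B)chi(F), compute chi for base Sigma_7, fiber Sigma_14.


For a fiber bundle F -> E -> B (with CW structure): chi(E) = chi(B) * chi(F).
chi(Sigma_7) = -12, chi(Sigma_14) = -26.
chi(E) = (-12) * (-26) = 312

312


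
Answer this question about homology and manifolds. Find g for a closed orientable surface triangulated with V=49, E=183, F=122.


chi = V - E + F = 49 - 183 + 122 = -12
For orientable closed surface: chi = 2 - 2g, so g = (2 - chi)/2.
g = (2 - (-12)) / 2 = 14 / 2 = 7

7


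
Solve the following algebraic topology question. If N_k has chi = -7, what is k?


chi = 2 - k for closed non-orientable surfaces with k crosscaps.
-7 = 2 - k
k = 2 - (-7) = 9

9


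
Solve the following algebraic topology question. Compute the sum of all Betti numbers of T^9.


b_k(T^9) = C(9,k), so the sum over k is sum_k C(9,k) = 2^9.
Total = 2^9 = 512

512


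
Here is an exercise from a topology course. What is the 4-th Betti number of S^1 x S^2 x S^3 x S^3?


Each S^d has Poincare polynomial 1 + t^d.
The product S^1 x S^2 x S^3 x S^3 has Poincare polynomial prod(1+t^d_i).
Expanding: b_0=1, b_1=1, b_2=1, b_3=3, b_4=2, b_5=2, b_6=3, b_7=1, b_8=1, b_9=1.
b_4 = 2

2


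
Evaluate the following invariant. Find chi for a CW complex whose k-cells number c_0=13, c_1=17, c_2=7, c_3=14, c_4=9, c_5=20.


chi = sum_k (-1)^k c_k.
= (-1)^0*13 + (-1)^1*17 + (-1)^2*7 + (-1)^3*14 + (-1)^4*9 + (-1)^5*20
= (13) + (-17) + (7) + (-14) + (9) + (-20)
= -22

-22


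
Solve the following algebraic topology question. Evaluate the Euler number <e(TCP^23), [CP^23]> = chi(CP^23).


For any closed oriented manifold, <e(TM),[M]> = chi(M).
chi(CP^23) = 23+1 = 24

24


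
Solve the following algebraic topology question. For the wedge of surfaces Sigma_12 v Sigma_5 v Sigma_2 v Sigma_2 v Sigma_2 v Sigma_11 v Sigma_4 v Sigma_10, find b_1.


For a wedge X v Y: reduced H_k(X v Y) = H_k(X) + H_k(Y).
Each Sigma_g contributes b_1 = 2g.
b_1 = 24 + 10 + 4 + 4 + 4 + 22 + 8 + 20 = 96

96


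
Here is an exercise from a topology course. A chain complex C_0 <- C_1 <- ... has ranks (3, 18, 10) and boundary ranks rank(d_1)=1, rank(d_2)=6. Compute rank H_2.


rank H_k = rank(ker d_k) - rank(im d_{k+1}).
rank(ker d_2) = rank(C_2) - rank(d_2) = 10 - 6 = 4.
rank(im d_{2+1}) = 0.
rank H_2 = 4 - 0 = 4

4


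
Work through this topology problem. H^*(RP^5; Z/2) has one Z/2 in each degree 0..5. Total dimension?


H^k(RP^5; Z/2) = Z/2 for each 0 <= k <= 5.
Total dimension = 5 + 1 = 6

6


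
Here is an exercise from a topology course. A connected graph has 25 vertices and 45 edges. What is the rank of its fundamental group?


For a connected graph: rank(pi_1) = b_1 = E - V + 1 = 1 - chi.
chi = V - E = 25 - 45 = -20.
rank = 1 - (-20) = 45 - 25 + 1 = 21

21


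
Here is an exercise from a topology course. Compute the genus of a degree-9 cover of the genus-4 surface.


For an n-sheeted cover: chi(E) = n * chi(B).
chi(Sigma_4) = 2 - 2*4 = -6.
chi(E) = 9 * (-6) = -54.
genus(E) = (2 - chi(E))/2 = (2 - (-54))/2 = 56/2 = 28

28


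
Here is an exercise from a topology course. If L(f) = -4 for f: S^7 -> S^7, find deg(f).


L(f) = 1 + (-1)^7 deg(f) on S^7.
-4 = 1 + (-1)^7 * deg(f)
(-1)^7 * deg(f) = -5
deg(f) = 5

5


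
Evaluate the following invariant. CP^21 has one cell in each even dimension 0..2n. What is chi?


CP^21 has one cell in each even dimension 0, 2, ..., 2*21 (21+1 cells total).
All cells are even-dimensional, so chi = number of cells.
chi = 21 + 1 = 22

22


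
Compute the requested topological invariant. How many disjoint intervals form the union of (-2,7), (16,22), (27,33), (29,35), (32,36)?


Sort and merge overlapping open intervals.
Merged: (-2,7), (16,22), (27,36).
Number of components = 3

3


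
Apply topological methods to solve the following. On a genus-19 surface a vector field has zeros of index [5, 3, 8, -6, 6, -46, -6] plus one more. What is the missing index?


Poincare-Hopf: sum of indices = chi(M).
chi(Sigma_19) = 2 - 2*19 = -36.
Sum of known indices = -36.
x = chi - (sum known) = -36 - (-36) = 0

0


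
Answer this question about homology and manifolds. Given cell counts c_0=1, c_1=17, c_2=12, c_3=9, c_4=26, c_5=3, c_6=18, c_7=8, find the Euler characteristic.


chi = sum_k (-1)^k c_k.
= (-1)^0*1 + (-1)^1*17 + (-1)^2*12 + (-1)^3*9 + (-1)^4*26 + (-1)^5*3 + (-1)^6*18 + (-1)^7*8
= (1) + (-17) + (12) + (-9) + (26) + (-3) + (18) + (-8)
= 20

20


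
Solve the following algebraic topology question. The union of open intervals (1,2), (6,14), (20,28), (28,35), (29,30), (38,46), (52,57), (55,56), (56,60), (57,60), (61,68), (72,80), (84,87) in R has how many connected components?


Sort and merge overlapping open intervals.
Merged: (1,2), (6,14), (20,28), (28,35), (38,46), (52,60), (61,68), (72,80), (84,87).
Number of components = 9

9


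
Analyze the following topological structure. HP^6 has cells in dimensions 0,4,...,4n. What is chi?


HP^6 has one cell in each dimension 0, 4, ..., 4*6 (6+1 cells, all even-dim).
chi = 6 + 1 = 7

7


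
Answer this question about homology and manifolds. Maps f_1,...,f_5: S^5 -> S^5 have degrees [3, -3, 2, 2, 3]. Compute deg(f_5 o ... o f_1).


Degree is multiplicative: deg(composition) = product of degrees.
= (3) * (-3) * (2) * (2) * (3) = -108

-108


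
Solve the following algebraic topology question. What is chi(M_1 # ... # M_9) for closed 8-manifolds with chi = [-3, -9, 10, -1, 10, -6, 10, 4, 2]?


For n-manifolds: chi(A#B) = chi(A) + chi(B) - chi(S^8).
chi(S^8) = 1 + (-1)^8 = 2.
chi(#) = (sum chi_i) - (9-1)*chi(S^8) = 17 - 8*2 = 1

1


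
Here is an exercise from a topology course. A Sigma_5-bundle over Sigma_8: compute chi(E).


For a fiber bundle F -> E -> B (with CW structure): chi(E) = chi(B) * chi(F).
chi(Sigma_8) = -14, chi(Sigma_5) = -8.
chi(E) = (-14) * (-8) = 112

112


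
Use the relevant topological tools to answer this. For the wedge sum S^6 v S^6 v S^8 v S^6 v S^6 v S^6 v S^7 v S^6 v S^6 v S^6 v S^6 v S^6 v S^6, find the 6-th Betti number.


For a wedge of spheres, H_k (k>0) is free on one generator per sphere of dimension k.
Spheres of dimension 6: count = 11.
b_6 = 11

11


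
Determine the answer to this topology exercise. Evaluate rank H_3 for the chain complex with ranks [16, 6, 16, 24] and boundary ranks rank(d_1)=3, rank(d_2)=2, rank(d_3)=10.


rank H_k = rank(ker d_k) - rank(im d_{k+1}).
rank(ker d_3) = rank(C_3) - rank(d_3) = 24 - 10 = 14.
rank(im d_{3+1}) = 0.
rank H_3 = 14 - 0 = 14

14


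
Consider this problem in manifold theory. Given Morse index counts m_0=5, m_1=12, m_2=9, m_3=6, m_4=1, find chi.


Morse theory: chi(M) = sum_k (-1)^k m_k where m_k = #(index-k critical points).
= (5) + (-12) + (9) + (-6) + (1) = -3

-3


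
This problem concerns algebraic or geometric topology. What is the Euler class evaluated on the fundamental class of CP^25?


For any closed oriented manifold, <e(TM),[M]> = chi(M).
chi(CP^25) = 25+1 = 26

26


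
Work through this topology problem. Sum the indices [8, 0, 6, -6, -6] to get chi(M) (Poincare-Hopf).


Poincare-Hopf: chi(M) = sum of indices of zeros.
chi = (8) + (0) + (6) + (-6) + (-6) = 2

2


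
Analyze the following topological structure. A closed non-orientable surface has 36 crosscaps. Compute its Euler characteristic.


For a non-orientable closed surface with k crosscaps: chi = 2 - k.
Here k = 36.
chi = 2 - 36 = -34

-34


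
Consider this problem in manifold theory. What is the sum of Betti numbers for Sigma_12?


For Sigma_12: b_0 = 1, b_1 = 2g = 24, b_2 = 1.
Total = 1 + 24 + 1 = 26

26


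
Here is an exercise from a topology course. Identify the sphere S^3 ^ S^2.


S^m ^ S^n = S^{m+n}.
k = 3 + 2 = 5

5


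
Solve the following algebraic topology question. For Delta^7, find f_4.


Delta^7 has 7+1 vertices. A 4-face is a choice of 4+1 vertices.
f_4 = C(7+1, 4+1) = C(8,5) = 56

56


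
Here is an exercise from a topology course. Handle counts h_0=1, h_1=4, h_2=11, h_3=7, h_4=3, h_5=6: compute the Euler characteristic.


Handles of index k contribute (-1)^k to chi (same as CW cells).
chi = (1) + (-4) + (11) + (-7) + (3) + (-6) = -2

-2


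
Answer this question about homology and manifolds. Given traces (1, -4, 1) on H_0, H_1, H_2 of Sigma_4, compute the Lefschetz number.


L(f) = tr(f_0*) - tr(f_1*) + tr(f_2*).
= 1 - (-4) + (1)
= 6

6


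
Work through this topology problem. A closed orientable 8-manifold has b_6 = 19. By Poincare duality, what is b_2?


Poincare duality for closed orientable n-manifolds: b_k = b_{n-k}.
Here n = 8, so b_2 = b_6 = 19

19


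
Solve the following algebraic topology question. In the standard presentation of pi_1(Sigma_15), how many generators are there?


Standard presentation: pi_1(Sigma_g) = <a_1,b_1,...,a_g,b_g | [a_1,b_1]...[a_g,b_g] = 1>.
Number of generators = 2g = 2*15 = 30

30


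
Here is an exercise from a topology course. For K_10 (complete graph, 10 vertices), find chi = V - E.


K_10: V = 10, E = C(10,2) = 45.
chi = V - E = 10 - 45 = -35

-35


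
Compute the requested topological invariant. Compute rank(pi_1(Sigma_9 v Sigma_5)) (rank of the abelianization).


For a wedge: H_1(A v B) = H_1(A) + H_1(B).
b_1(Sigma_9) = 18, b_1(Sigma_5) = 10.
b_1 = 18 + 10 = 28

28


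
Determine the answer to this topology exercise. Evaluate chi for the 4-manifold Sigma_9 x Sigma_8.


chi(Sigma_9) = 2 - 2*9 = -16
chi(Sigma_8) = 2 - 2*8 = -14
chi(product) = (-16) * (-14) = 224

224


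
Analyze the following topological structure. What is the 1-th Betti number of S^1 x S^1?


Each S^d has Poincare polynomial 1 + t^d.
The product S^1 x S^1 has Poincare polynomial prod(1+t^d_i).
Expanding: b_0=1, b_1=2, b_2=1.
b_1 = 2

2
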